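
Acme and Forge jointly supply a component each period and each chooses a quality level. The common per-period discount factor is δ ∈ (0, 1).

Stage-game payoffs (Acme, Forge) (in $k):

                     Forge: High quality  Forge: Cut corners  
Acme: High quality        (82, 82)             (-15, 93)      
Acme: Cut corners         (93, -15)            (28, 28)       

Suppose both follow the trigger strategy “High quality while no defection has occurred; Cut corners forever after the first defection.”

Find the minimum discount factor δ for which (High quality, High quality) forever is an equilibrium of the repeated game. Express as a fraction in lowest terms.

Under grim trigger the critical discount factor is (T−C)/(T−P) with T = 93, C = 82, P = 28.
δ* = (93−82)/(93−28) = 11/65.

11/65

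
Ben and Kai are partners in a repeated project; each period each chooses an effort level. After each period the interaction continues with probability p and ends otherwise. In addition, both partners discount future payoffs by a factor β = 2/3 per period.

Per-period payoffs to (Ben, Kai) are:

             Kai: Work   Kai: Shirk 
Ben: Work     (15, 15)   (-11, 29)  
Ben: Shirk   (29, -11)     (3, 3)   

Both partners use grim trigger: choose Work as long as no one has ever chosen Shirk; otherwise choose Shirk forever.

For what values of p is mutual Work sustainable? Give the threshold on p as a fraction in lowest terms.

21/26

Expected continuation weight on next period's payoff is β·p = 2/3·p, which plays the role of the discount factor.
Cooperation requires 2/3·p ≥ (29−15)/(29−3) = 7/13, hence p ≥ 21/26.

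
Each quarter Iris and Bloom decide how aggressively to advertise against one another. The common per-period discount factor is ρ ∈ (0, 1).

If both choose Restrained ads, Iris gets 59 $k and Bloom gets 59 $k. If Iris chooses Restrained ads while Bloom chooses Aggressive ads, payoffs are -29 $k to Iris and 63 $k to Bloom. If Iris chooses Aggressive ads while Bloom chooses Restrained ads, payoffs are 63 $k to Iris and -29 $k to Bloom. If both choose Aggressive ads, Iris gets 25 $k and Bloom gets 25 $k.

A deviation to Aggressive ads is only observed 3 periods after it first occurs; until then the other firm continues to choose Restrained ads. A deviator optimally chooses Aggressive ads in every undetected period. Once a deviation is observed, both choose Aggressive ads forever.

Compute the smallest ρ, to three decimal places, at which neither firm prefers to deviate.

Deviating for the 3 undetected periods gains 63−59 = 4 per period over cooperation, then loses 59−25 = 34 per period forever once punishment starts.
Gain: 4(1 + ρ + … + ρ^2); loss: 34·ρ^3/(1−ρ).
No profitable deviation ⇔ 4(1−ρ^3) ≤ 34·ρ^3, i.e. ρ^3 ≥ 4/(4+34) = 2/19.
Hence ρ ≥ (2/19)^(1/3) ≈ 0.472.

0.472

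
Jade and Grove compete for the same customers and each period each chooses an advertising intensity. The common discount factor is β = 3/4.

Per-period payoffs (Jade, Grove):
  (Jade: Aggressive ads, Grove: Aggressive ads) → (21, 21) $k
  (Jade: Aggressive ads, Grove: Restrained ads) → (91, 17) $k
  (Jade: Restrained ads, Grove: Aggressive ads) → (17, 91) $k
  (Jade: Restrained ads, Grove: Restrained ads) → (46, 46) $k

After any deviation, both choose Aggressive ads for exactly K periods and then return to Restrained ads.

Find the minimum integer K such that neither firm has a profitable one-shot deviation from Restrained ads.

IC: β(1−β^K)/(1−β) ≥ (91−46)/(46−21) = 9/5.
With β = 3/4: need 1 − β^K ≥ 9/5·(1−3/4)/(3/4), i.e. β^K ≤ 0.4000.
Since (3/4)^3 = 0.4219 and (3/4)^4 = 0.3164, the smallest such K is 4.

4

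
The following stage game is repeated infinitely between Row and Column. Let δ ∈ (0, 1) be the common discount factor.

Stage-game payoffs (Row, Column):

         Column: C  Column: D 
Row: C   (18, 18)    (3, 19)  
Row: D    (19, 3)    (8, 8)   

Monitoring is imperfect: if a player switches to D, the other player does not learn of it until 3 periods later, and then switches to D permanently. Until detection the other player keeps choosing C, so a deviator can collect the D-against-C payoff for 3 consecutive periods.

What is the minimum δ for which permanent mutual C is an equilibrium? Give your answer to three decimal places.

0.450

Deviating for the 3 undetected periods gains 19−18 = 1 per period over cooperation, then loses 18−8 = 10 per period forever once punishment starts.
Gain: 1(1 + δ + … + δ^2); loss: 10·δ^3/(1−δ).
No profitable deviation ⇔ 1(1−δ^3) ≤ 10·δ^3, i.e. δ^3 ≥ 1/(1+10) = 1/11.
Hence δ ≥ (1/11)^(1/3) ≈ 0.450.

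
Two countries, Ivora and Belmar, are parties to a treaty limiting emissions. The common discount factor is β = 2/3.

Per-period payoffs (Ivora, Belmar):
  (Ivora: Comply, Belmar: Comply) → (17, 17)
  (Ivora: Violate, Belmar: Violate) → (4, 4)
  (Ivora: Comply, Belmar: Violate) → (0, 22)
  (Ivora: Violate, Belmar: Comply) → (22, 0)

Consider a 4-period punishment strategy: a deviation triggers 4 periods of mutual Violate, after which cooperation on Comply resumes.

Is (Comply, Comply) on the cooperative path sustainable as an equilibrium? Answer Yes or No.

Yes

IC: β+…+β^4 ≥ (22−17)/(17−4) = 5/13.
At β = 2/3: partial sum = 1.6049 ≥ 0.3846. Cooperation sustainable.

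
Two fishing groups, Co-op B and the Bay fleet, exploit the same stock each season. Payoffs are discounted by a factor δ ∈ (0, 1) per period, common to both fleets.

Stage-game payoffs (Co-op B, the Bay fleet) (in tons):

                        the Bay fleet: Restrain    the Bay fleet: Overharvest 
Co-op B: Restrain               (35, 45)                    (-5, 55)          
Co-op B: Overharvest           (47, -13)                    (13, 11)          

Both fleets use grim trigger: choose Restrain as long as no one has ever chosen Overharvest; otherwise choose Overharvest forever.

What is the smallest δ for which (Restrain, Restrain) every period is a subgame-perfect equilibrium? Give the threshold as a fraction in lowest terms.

6/17

For Co-op B: deviation gain 47−35 = 12, per-period punishment loss 35−13 = 22. IC gives δ ≥ 12/34 = 6/17.
For the Bay fleet: gain 10, loss 34 per period, so δ ≥ 10/44 = 5/22.
The tighter constraint is Co-op B's, so cooperation needs δ ≥ 6/17.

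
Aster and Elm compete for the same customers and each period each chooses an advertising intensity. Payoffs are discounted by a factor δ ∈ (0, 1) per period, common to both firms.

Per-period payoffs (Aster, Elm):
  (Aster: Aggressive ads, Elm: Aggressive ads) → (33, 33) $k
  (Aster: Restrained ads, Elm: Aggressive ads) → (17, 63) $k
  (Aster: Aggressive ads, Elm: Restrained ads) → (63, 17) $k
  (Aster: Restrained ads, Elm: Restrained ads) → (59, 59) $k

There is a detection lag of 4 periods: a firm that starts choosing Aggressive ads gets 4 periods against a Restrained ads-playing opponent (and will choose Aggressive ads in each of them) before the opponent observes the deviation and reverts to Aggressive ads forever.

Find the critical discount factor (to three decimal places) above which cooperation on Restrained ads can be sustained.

A deviator earns 63 for 4 periods, then 33 forever; cooperating earns 59 forever. Multiplying the IC by (1−δ):
59 ≥ 63(1−δ^4) + 33δ^4, so 30·δ^4 ≥ 4 and δ^4 ≥ 2/15.
δ ≥ (2/15)^(1/4) ≈ 0.604.

0.604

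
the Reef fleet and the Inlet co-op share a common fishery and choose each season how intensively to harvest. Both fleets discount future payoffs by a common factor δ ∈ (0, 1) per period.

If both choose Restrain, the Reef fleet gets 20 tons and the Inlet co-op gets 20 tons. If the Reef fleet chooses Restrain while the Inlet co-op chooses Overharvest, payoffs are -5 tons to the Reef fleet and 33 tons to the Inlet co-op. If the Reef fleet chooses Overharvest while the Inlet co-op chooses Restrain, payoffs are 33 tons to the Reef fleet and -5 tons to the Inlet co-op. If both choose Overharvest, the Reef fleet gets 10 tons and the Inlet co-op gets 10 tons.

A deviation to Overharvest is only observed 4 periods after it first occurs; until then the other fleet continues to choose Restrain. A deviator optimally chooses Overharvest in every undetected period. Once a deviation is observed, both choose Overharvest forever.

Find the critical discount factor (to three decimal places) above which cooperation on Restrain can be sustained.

A deviator earns 33 for 4 periods, then 10 forever; cooperating earns 20 forever. Multiplying the IC by (1−δ):
20 ≥ 33(1−δ^4) + 10δ^4, so 23·δ^4 ≥ 13 and δ^4 ≥ 13/23.
δ ≥ (13/23)^(1/4) ≈ 0.867.

0.867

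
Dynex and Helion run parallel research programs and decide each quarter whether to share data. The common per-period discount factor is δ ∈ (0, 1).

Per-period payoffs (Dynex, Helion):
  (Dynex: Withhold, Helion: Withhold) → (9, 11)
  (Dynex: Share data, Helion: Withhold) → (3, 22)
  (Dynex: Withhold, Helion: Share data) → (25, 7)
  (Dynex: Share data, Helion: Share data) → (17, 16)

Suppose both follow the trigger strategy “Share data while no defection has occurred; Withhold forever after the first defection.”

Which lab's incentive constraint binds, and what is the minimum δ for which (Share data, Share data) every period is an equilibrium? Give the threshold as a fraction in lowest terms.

Helion; δ ≥ 6/11

For Dynex: deviation gain 25−17 = 8, per-period punishment loss 17−9 = 8. IC gives δ ≥ 8/16 = 1/2.
For Helion: gain 6, loss 5 per period, so δ ≥ 6/11.
The tighter constraint is Helion's, so cooperation needs δ ≥ 6/11.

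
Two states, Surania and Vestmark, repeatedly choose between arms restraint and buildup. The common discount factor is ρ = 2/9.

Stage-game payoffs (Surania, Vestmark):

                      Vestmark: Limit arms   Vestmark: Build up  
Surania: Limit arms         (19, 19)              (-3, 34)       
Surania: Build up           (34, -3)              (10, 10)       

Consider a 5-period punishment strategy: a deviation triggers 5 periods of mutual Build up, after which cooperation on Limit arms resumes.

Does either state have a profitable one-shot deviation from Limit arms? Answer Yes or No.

A one-shot deviation gives 34 now, then 10 for 5 periods, then back to 19.
Gain from deviating: (34−19) today; loss: (19−10) in each of the next 5 periods.
No-deviation condition: (19−10)(ρ+…+ρ^5) ≥ 34−19, i.e. ρ+…+ρ^5 ≥ 5/3.
At ρ = 2/9: ρ+…+ρ^5 = 0.2856 < 1.6667.
So cooperation is not sustainable.

Yes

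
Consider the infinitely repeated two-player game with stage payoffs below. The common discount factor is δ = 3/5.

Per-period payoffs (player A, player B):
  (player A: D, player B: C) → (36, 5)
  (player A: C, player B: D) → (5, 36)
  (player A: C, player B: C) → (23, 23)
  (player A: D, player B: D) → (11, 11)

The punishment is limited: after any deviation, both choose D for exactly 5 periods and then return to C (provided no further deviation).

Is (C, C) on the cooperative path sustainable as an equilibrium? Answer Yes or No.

Yes

A one-shot deviation gives 36 now, then 11 for 5 periods, then back to 23.
Gain from deviating: (36−23) today; loss: (23−11) in each of the next 5 periods.
No-deviation condition: (23−11)(δ+…+δ^5) ≥ 36−23, i.e. δ+…+δ^5 ≥ 13/12.
At δ = 3/5: δ+…+δ^5 = 1.3834 ≥ 1.0833.
So cooperation is sustainable.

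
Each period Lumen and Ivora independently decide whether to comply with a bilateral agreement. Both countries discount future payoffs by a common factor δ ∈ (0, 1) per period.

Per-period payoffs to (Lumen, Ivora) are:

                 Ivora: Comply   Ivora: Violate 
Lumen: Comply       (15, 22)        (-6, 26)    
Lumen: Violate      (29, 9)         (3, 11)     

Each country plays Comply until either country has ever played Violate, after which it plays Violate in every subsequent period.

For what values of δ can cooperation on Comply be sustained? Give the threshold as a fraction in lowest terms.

7/13

Lumen: cooperation gives 15 each period; deviation gives 29 once then 3 forever.
  15/(1−δ) ≥ 29 + 3δ/(1−δ) ⇒ δ ≥ 14/26 = 7/13.
Ivora: cooperation gives 22 each period; deviation gives 26 once then 11 forever.
  δ ≥ 4/15.
Both must hold, so the binding constraint is Lumen's: δ ≥ 7/13.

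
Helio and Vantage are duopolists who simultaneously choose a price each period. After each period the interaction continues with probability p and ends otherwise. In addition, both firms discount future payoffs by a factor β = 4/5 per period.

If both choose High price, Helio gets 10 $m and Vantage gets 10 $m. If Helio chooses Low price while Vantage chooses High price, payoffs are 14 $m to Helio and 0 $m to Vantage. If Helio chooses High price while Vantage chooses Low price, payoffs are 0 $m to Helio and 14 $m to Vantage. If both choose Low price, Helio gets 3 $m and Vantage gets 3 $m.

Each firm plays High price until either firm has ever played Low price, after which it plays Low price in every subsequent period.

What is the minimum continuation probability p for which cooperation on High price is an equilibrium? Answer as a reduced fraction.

Expected continuation weight on next period's payoff is β·p = 4/5·p, which plays the role of the discount factor.
Cooperation requires 4/5·p ≥ (14−10)/(14−3) = 4/11, hence p ≥ 5/11.

5/11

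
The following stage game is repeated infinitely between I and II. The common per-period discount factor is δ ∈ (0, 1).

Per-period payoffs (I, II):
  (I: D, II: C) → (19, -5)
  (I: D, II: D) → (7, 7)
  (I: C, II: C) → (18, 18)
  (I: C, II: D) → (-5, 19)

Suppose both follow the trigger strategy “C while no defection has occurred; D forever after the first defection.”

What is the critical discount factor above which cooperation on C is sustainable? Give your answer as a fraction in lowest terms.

One-period gain from deviating is 19 − 18 = 1. The loss is 18 − 7 = 11 in every subsequent period, with present value 11·δ/(1−δ).
Deviation is unprofitable when 11·δ/(1−δ) ≥ 1, i.e. δ/(1−δ) ≥ 1/11.
Equivalently δ ≥ 1/(1+11) = 1/12.

1/12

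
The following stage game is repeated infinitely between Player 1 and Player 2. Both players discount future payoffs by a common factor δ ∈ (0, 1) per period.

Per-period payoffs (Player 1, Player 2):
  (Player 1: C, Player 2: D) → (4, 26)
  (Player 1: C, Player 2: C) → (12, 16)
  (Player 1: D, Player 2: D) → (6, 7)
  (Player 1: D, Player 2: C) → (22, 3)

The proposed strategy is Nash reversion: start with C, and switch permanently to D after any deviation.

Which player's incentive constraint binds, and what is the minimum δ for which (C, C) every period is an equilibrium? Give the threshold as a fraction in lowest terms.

Player 1's threshold: (22−12)/(22−6) = 5/8.
Player 2's threshold: (26−16)/(26−7) = 10/19.
5/8 > 10/19, so Player 1 binds and δ* = 5/8.

Player 1; δ ≥ 5/8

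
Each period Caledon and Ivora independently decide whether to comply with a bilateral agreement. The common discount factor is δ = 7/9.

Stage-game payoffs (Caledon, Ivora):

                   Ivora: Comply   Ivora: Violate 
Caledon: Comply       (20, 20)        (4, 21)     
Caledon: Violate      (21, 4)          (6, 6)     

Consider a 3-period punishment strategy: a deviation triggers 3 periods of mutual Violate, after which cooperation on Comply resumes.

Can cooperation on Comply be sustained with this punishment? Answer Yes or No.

Yes

Comparing payoff streams over the 4 periods until play realigns: cooperate → 20(1+δ+…+δ^3); deviate → 21 + 6(δ+…+δ^3).
Cooperation is sustained iff (20−6)(δ+…+δ^3) ≥ 21−20.
δ+…+δ^3 = 7/9·(1−(7/9)^3)/(1−7/9) = 1.8532, and (21−20)/(20−6) = 0.0714.
1.8532 ≥ 0.0714, so cooperation is sustainable.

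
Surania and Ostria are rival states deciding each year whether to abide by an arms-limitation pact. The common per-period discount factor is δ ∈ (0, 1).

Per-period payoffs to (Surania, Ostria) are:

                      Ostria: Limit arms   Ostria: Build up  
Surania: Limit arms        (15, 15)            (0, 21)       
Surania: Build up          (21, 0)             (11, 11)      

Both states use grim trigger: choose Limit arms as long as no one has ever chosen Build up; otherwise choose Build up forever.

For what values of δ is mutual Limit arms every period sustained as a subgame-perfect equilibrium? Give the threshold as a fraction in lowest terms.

3/5

Under grim trigger the critical discount factor is (T−C)/(T−P) with T = 21, C = 15, P = 11.
δ* = (21−15)/(21−11) = 6/10 = 3/5.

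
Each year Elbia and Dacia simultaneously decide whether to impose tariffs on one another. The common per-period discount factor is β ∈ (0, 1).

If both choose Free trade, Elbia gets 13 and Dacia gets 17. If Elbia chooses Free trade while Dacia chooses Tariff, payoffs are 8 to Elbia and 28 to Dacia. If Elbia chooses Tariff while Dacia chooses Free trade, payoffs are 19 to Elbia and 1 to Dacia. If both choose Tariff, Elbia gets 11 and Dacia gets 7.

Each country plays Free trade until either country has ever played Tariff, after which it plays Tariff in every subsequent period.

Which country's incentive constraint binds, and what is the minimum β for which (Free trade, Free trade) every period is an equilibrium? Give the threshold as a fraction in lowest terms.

Elbia; β ≥ 3/4

Elbia's threshold: (19−13)/(19−11) = 3/4.
Dacia's threshold: (28−17)/(28−7) = 11/21.
3/4 > 11/21, so Elbia binds and β* = 3/4.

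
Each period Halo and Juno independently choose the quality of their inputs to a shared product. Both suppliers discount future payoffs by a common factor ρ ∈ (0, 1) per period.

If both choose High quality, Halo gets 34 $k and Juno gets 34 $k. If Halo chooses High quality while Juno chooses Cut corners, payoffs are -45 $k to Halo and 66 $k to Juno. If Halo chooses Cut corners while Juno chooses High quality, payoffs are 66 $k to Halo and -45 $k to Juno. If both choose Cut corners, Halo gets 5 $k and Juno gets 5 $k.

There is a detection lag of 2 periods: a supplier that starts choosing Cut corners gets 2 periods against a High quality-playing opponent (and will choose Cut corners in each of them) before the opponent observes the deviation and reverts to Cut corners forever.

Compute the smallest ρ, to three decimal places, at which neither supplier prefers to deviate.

0.724

A deviator earns 66 for 2 periods, then 5 forever; cooperating earns 34 forever. Multiplying the IC by (1−ρ):
34 ≥ 66(1−ρ^2) + 5ρ^2, so 61·ρ^2 ≥ 32 and ρ^2 ≥ 32/61.
ρ ≥ (32/61)^(1/2) ≈ 0.724.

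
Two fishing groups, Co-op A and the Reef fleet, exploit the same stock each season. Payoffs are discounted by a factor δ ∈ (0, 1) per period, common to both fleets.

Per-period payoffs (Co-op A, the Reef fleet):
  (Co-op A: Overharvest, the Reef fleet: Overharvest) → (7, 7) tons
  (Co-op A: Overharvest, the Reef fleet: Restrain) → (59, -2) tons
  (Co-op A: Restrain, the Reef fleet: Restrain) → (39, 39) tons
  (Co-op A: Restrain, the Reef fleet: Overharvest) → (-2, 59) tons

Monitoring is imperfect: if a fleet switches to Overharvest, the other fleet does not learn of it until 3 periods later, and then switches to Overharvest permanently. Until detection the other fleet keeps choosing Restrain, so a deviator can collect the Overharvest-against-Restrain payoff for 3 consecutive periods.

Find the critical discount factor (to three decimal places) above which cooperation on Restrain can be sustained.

The best deviation is to choose Overharvest for all 3 undetected periods, earning 59 each, then 7 forever once detected.
Deviation value: 59(1−δ^3)/(1−δ) + 7δ^3/(1−δ); cooperation value: 39/(1−δ).
IC: 39 ≥ 59(1−δ^3) + 7δ^3 = 59 − 52δ^3.
So δ^3 ≥ 20/52 = 5/13, giving δ ≥ (5/13)^(1/3) ≈ 0.727.

0.727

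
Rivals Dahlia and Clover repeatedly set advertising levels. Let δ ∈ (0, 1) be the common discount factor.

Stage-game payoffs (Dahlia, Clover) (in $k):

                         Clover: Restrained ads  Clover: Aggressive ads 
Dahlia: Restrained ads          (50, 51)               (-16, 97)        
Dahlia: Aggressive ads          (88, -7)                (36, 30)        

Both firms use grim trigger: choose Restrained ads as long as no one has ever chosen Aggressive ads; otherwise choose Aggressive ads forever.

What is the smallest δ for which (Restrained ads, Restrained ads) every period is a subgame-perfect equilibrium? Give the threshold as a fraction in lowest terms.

19/26

Dahlia's threshold: (88−50)/(88−36) = 19/26.
Clover's threshold: (97−51)/(97−30) = 46/67.
19/26 > 46/67, so Dahlia binds and δ* = 19/26.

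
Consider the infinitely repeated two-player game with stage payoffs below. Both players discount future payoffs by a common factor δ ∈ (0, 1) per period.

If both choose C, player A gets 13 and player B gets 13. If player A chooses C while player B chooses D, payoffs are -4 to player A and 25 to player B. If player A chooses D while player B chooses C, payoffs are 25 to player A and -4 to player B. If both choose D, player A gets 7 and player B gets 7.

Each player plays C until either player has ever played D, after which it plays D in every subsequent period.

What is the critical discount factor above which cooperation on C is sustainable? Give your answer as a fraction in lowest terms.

2/3

One-period gain from deviating is 25 − 13 = 12. The loss is 13 − 7 = 6 in every subsequent period, with present value 6·δ/(1−δ).
Deviation is unprofitable when 6·δ/(1−δ) ≥ 12, i.e. δ/(1−δ) ≥ 2.
Equivalently δ ≥ 12/(12+6) = 2/3.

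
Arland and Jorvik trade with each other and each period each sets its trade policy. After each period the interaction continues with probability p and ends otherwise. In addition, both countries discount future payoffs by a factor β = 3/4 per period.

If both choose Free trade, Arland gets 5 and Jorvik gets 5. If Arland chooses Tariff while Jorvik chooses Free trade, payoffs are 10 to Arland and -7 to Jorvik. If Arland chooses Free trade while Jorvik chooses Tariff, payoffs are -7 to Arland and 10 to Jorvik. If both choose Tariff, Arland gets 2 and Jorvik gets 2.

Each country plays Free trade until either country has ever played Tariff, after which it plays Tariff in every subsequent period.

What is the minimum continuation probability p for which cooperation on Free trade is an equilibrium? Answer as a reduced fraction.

Expected continuation weight on next period's payoff is β·p = 3/4·p, which plays the role of the discount factor.
Cooperation requires 3/4·p ≥ (10−5)/(10−2) = 5/8, hence p ≥ 5/6.

5/6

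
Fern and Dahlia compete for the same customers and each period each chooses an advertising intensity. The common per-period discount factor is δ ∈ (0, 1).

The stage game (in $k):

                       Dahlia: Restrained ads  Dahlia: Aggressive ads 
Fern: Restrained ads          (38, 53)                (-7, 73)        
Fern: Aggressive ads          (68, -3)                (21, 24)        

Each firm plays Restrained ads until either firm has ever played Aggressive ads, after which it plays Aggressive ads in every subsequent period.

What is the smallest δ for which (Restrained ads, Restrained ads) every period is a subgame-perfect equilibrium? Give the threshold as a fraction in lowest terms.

Fern's threshold: (68−38)/(68−21) = 30/47.
Dahlia's threshold: (73−53)/(73−24) = 20/49.
30/47 > 20/49, so Fern binds and δ* = 30/47.

30/47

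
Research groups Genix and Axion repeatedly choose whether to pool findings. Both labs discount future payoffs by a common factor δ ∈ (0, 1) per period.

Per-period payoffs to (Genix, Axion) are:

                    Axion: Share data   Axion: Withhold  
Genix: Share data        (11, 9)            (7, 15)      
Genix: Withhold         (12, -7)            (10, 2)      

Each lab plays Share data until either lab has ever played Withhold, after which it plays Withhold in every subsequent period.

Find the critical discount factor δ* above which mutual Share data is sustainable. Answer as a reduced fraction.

1/2

Genix's threshold: (12−11)/(12−10) = 1/2.
Axion's threshold: (15−9)/(15−2) = 6/13.
1/2 > 6/13, so Genix binds and δ* = 1/2.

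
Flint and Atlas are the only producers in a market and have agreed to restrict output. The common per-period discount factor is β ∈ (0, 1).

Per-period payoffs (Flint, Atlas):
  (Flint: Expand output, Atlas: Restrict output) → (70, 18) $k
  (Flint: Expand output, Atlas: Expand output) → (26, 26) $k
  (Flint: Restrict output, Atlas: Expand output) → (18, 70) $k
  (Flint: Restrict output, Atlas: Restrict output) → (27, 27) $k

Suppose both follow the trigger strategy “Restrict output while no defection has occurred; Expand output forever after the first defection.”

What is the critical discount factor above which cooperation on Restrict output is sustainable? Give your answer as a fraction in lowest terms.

27/(1−β) ≥ 70 + 26β/(1−β)
27 ≥ 70 − 44β
β ≥ 43/44.

43/44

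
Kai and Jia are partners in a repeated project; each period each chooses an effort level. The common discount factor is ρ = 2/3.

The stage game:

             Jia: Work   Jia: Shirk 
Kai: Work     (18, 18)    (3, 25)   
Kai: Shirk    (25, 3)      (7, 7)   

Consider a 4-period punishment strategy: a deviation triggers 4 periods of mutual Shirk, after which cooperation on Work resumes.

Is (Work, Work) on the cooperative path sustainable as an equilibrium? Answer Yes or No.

Yes

Comparing payoff streams over the 5 periods until play realigns: cooperate → 18(1+ρ+…+ρ^4); deviate → 25 + 7(ρ+…+ρ^4).
Cooperation is sustained iff (18−7)(ρ+…+ρ^4) ≥ 25−18.
ρ+…+ρ^4 = 2/3·(1−(2/3)^4)/(1−2/3) = 1.6049, and (25−18)/(18−7) = 0.6364.
1.6049 ≥ 0.6364, so cooperation is sustainable.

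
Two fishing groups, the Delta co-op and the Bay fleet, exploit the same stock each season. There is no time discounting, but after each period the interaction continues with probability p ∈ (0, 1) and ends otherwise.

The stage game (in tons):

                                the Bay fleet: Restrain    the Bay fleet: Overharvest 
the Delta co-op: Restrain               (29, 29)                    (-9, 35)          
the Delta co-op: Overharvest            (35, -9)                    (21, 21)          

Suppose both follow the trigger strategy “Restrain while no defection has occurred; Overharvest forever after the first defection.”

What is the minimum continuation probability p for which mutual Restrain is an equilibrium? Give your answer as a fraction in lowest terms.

3/7

Expected cooperation value is 29 + p·29 + p²·29 + … = 29/(1−p); deviation gives 35 + p·21/(1−p).
29 ≥ 35(1−p) + 21p ⇒ 14p ≥ 6 ⇒ p ≥ 6/14 = 3/7.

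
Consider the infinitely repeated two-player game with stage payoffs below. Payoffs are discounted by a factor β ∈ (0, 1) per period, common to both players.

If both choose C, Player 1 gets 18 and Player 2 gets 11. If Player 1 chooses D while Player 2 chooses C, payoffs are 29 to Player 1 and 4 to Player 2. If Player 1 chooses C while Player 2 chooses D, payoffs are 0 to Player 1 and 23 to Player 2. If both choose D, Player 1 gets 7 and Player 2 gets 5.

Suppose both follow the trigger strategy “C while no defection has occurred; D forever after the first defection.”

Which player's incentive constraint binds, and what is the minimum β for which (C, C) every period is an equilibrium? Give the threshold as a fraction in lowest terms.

Player 2; β ≥ 2/3

Player 1's threshold: (29−18)/(29−7) = 1/2.
Player 2's threshold: (23−11)/(23−5) = 2/3.
1/2 < 2/3, so Player 2 binds and β* = 2/3.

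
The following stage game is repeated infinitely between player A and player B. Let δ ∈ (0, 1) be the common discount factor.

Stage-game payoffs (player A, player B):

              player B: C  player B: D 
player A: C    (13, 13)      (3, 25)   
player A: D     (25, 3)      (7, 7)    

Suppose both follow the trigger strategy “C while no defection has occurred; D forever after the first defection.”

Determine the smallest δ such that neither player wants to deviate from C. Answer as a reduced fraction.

13/(1−δ) ≥ 25 + 7δ/(1−δ)
13 ≥ 25 − 18δ
δ ≥ 12/18 = 2/3.

2/3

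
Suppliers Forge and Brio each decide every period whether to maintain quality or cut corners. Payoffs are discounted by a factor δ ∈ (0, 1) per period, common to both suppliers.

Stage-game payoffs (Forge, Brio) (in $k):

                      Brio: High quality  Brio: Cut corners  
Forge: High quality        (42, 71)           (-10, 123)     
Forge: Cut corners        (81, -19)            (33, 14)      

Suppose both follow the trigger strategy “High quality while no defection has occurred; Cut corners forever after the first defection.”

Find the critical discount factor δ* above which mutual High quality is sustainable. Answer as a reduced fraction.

Forge's threshold: (81−42)/(81−33) = 13/16.
Brio's threshold: (123−71)/(123−14) = 52/109.
13/16 > 52/109, so Forge binds and δ* = 13/16.

13/16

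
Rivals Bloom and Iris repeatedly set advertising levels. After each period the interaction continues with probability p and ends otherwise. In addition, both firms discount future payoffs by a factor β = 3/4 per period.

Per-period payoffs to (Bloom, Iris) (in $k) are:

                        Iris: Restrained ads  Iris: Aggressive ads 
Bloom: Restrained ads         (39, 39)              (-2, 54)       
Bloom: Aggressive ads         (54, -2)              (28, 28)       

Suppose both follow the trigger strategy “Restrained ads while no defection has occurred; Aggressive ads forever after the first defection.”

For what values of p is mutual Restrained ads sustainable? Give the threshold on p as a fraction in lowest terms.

10/13

With continuation probability p and discount β, the effective per-period discount factor is βp.
Grim-trigger IC: βp ≥ (54−39)/(54−28) = 15/26.
So p ≥ (15/26)/(3/4) = 10/13.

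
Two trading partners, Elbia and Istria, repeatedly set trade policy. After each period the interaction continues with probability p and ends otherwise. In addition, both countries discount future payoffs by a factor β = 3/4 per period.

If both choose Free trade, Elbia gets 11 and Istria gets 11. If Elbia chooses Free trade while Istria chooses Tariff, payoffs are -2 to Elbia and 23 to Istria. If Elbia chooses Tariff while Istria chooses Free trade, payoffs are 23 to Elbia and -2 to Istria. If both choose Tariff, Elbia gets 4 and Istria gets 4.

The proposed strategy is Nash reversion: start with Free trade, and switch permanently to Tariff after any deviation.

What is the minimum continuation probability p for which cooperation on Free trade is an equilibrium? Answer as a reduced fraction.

16/19

Expected continuation weight on next period's payoff is β·p = 3/4·p, which plays the role of the discount factor.
Cooperation requires 3/4·p ≥ (23−11)/(23−4) = 12/19, hence p ≥ 16/19.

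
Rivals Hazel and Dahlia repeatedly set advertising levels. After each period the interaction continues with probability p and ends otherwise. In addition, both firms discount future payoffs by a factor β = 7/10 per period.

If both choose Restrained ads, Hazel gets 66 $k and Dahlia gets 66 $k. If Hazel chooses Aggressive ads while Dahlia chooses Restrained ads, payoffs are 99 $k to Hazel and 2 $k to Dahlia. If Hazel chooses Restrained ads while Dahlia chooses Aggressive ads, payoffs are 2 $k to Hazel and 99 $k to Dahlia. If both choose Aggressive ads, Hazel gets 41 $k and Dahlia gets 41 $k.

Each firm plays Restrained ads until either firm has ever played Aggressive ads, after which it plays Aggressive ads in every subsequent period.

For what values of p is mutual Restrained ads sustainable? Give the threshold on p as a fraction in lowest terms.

With continuation probability p and discount β, the effective per-period discount factor is βp.
Grim-trigger IC: βp ≥ (99−66)/(99−41) = 33/58.
So p ≥ (33/58)/(7/10) = 165/203.

165/203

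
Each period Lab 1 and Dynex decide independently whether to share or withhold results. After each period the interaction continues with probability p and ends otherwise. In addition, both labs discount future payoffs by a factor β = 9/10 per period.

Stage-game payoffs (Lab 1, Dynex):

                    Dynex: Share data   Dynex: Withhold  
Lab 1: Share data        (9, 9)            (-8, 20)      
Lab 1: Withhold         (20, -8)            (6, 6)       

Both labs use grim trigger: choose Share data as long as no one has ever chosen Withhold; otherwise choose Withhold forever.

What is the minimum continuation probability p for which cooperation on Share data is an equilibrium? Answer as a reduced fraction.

Expected continuation weight on next period's payoff is β·p = 9/10·p, which plays the role of the discount factor.
Cooperation requires 9/10·p ≥ (20−9)/(20−6) = 11/14, hence p ≥ 55/63.

55/63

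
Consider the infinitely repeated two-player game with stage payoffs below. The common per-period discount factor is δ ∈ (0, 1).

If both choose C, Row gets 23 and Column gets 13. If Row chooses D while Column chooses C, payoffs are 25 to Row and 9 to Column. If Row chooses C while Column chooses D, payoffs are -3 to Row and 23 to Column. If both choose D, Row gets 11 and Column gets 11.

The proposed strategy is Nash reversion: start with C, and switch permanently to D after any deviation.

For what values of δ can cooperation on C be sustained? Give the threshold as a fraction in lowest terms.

5/6

For Row: deviation gain 25−23 = 2, per-period punishment loss 23−11 = 12. IC gives δ ≥ 2/14 = 1/7.
For Column: gain 10, loss 2 per period, so δ ≥ 10/12 = 5/6.
The tighter constraint is Column's, so cooperation needs δ ≥ 5/6.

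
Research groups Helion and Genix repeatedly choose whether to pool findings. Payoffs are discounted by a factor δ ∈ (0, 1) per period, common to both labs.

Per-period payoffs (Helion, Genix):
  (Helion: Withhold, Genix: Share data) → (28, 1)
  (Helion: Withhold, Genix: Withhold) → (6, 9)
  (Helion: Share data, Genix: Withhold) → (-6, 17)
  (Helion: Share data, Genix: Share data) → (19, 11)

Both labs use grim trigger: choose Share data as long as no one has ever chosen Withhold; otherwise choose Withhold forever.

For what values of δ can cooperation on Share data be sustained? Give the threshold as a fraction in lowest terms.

For Helion: deviation gain 28−19 = 9, per-period punishment loss 19−6 = 13. IC gives δ ≥ 9/22.
For Genix: gain 6, loss 2 per period, so δ ≥ 6/8 = 3/4.
The tighter constraint is Genix's, so cooperation needs δ ≥ 3/4.

3/4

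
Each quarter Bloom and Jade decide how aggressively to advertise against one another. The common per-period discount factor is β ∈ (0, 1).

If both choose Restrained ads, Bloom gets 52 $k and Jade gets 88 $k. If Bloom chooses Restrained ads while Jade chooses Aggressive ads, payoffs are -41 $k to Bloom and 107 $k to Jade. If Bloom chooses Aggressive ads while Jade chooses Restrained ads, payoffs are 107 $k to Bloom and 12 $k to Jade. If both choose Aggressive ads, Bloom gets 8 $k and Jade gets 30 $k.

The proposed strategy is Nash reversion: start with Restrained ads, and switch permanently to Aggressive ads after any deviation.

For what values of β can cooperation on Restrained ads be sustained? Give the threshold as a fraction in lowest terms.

Bloom's threshold: (107−52)/(107−8) = 5/9.
Jade's threshold: (107−88)/(107−30) = 19/77.
5/9 > 19/77, so Bloom binds and β* = 5/9.

5/9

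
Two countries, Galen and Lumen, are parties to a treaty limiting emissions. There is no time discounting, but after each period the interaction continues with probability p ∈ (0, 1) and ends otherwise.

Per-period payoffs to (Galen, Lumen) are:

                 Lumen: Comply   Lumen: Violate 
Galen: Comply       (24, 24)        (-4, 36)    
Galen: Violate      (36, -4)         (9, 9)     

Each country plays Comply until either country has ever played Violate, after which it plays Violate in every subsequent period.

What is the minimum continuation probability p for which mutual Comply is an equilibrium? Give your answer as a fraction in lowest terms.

With no time discounting, the continuation probability p plays the role of the discount factor.
Grim-trigger IC: 24/(1−p) ≥ 36 + 9p/(1−p) ⇒ p ≥ (36−24)/(36−9) = 4/9.

4/9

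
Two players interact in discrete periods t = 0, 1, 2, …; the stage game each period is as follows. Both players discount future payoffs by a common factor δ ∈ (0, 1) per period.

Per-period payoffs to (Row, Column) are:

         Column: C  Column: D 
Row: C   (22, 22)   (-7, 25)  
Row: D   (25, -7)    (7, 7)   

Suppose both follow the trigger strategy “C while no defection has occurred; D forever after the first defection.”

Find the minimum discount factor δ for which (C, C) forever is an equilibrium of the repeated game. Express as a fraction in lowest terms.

Under grim trigger the critical discount factor is (T−C)/(T−P) with T = 25, C = 22, P = 7.
δ* = (25−22)/(25−7) = 3/18 = 1/6.

1/6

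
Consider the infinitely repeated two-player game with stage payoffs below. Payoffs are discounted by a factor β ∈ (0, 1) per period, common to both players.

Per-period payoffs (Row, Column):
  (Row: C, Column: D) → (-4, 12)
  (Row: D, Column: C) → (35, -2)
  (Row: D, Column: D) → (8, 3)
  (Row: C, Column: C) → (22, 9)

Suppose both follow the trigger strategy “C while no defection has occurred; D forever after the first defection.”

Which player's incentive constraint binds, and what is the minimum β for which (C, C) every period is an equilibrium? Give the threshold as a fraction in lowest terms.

Row; β ≥ 13/27

Row's threshold: (35−22)/(35−8) = 13/27.
Column's threshold: (12−9)/(12−3) = 1/3.
13/27 > 1/3, so Row binds and β* = 13/27.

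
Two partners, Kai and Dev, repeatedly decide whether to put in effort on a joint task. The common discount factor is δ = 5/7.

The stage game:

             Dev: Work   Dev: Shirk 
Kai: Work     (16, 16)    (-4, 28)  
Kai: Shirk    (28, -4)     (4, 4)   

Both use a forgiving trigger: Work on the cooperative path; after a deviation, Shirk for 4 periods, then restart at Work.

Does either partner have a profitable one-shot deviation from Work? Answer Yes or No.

A one-shot deviation gives 28 now, then 4 for 4 periods, then back to 16.
Gain from deviating: (28−16) today; loss: (16−4) in each of the next 4 periods.
No-deviation condition: (16−4)(δ+…+δ^4) ≥ 28−16, i.e. δ+…+δ^4 ≥ 1.
At δ = 5/7: δ+…+δ^4 = 1.8492 ≥ 1.0000.
So cooperation is sustainable.

No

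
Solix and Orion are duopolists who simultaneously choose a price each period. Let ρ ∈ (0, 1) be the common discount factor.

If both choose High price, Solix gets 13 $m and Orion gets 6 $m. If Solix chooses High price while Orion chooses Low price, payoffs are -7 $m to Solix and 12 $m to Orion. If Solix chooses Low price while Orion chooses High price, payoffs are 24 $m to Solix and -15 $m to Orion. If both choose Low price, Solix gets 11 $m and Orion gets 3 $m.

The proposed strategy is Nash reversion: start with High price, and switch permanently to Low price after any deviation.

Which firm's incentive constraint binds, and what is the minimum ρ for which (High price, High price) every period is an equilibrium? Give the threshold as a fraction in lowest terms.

Solix; ρ ≥ 11/13

For Solix: deviation gain 24−13 = 11, per-period punishment loss 13−11 = 2. IC gives ρ ≥ 11/13.
For Orion: gain 6, loss 3 per period, so ρ ≥ 6/9 = 2/3.
The tighter constraint is Solix's, so cooperation needs ρ ≥ 11/13.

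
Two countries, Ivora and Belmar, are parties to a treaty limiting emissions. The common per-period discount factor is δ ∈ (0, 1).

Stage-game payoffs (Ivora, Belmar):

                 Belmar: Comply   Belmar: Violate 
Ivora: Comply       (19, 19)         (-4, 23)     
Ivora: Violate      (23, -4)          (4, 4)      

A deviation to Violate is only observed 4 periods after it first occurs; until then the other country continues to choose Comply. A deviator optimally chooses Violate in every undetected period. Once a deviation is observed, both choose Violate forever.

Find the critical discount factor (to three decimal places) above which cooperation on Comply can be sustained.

0.677

A deviator earns 23 for 4 periods, then 4 forever; cooperating earns 19 forever. Multiplying the IC by (1−δ):
19 ≥ 23(1−δ^4) + 4δ^4, so 19·δ^4 ≥ 4 and δ^4 ≥ 4/19.
δ ≥ (4/19)^(1/4) ≈ 0.677.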